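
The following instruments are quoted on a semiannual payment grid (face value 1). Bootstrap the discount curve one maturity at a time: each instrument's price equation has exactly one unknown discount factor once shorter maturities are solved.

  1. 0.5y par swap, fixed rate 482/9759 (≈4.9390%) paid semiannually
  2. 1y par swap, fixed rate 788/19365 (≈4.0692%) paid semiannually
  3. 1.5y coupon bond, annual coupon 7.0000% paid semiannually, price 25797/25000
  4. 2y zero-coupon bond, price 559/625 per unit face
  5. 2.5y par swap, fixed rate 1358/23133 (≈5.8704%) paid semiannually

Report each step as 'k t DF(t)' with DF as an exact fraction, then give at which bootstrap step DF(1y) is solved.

1 1/2 9759/10000
2 1 4803/5000
3 3/2 1863/2000
4 2 559/625
5 5/2 4321/5000
DF(1y) is solved at step 2

step 1 [0.5y] swap r/2=241/9759: DF=(1 − 241/9759·(0))/(1+241/9759) = 9759/10000 ≈ 0.975900
step 2 [1y] swap r/2=394/19365: DF=(1 − 394/19365·(0.975900))/(1+394/19365) = 4803/5000 ≈ 0.960600
step 3 [1.5y] bond c/2=7/200: DF=(25797/25000 − 7/200·(0.975900+0.960600))/(1+7/200) = 1863/2000 ≈ 0.931500
step 4 [2y] zero: DF = P = 559/625 ≈ 0.894400
step 5 [2.5y] swap r/2=679/23133: DF=(1 − 679/23133·(0.975900+0.960600+0.931500+0.894400))/(1+679/23133) = 4321/5000 ≈ 0.864200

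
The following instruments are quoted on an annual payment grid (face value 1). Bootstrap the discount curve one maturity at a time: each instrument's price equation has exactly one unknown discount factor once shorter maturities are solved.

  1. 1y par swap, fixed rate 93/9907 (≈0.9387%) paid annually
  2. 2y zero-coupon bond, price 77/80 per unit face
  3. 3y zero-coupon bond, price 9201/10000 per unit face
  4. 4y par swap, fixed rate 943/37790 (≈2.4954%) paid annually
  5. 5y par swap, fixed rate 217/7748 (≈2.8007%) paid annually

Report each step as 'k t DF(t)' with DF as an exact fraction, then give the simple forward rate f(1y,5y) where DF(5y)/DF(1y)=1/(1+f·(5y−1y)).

1 1 9907/10000
2 2 77/80
3 3 9201/10000
4 4 9057/10000
5 5 4349/5000
f(1y,5y) = ((9907/10000)/(4349/5000) − 1)/(4) = 1209/34792 ≈ 3.4749%

step 1 [1y] swap r/1=93/9907: DF=(1 − 93/9907·(0))/(1+93/9907) = 9907/10000 ≈ 0.990700
step 2 [2y] zero: DF = P = 77/80 ≈ 0.962500
step 3 [3y] zero: DF = P = 9201/10000 ≈ 0.920100
step 4 [4y] swap r/1=943/37790: DF=(1 − 943/37790·(0.990700+0.962500+0.920100))/(1+943/37790) = 9057/10000 ≈ 0.905700
step 5 [5y] swap r/1=217/7748: DF=(1 − 217/7748·(0.990700+0.962500+0.920100+0.905700))/(1+217/7748) = 4349/5000 ≈ 0.869800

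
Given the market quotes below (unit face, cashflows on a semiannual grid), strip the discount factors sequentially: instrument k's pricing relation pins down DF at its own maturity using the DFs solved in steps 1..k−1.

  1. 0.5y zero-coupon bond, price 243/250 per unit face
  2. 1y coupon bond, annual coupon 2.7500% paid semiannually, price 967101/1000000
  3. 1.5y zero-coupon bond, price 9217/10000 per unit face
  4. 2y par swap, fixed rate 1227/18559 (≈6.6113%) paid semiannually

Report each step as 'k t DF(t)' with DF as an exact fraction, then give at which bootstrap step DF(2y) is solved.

1 1/2 243/250
2 1 588/625
3 3/2 9217/10000
4 2 8773/10000
DF(2y) is solved at step 4

step 1 [0.5y] zero: DF = P = 243/250 ≈ 0.972000
step 2 [1y] bond c/2=11/800: DF=(967101/1000000 − 11/800·(0.972000))/(1+11/800) = 588/625 ≈ 0.940800
step 3 [1.5y] zero: DF = P = 9217/10000 ≈ 0.921700
step 4 [2y] swap r/2=1227/37118: DF=(1 − 1227/37118·(0.972000+0.940800+0.921700))/(1+1227/37118) = 8773/10000 ≈ 0.877300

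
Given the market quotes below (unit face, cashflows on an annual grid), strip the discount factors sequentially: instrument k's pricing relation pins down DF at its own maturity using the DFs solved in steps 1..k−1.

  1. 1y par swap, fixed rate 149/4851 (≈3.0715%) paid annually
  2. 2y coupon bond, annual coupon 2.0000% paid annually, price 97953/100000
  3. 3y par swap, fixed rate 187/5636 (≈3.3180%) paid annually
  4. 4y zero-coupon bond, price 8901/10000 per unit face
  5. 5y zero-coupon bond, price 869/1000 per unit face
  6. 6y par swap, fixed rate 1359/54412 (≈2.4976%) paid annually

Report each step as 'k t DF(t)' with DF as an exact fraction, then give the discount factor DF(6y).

1 1 4851/5000
2 2 9413/10000
3 3 1813/2000
4 4 8901/10000
5 5 869/1000
6 6 8641/10000
DF(6y) = 8641/10000 ≈ 0.864100

step 1 [1y] swap r/1=149/4851: DF=(1 − 149/4851·(0))/(1+149/4851) = 4851/5000 ≈ 0.970200
step 2 [2y] bond c/1=1/50: DF=(97953/100000 − 1/50·(0.970200))/(1+1/50) = 9413/10000 ≈ 0.941300
step 3 [3y] swap r/1=187/5636: DF=(1 − 187/5636·(0.970200+0.941300))/(1+187/5636) = 1813/2000 ≈ 0.906500
step 4 [4y] zero: DF = P = 8901/10000 ≈ 0.890100
step 5 [5y] zero: DF = P = 869/1000 ≈ 0.869000
step 6 [6y] swap r/1=1359/54412: DF=(1 − 1359/54412·(0.970200+0.941300+0.906500+0.890100+0.869000))/(1+1359/54412) = 8641/10000 ≈ 0.864100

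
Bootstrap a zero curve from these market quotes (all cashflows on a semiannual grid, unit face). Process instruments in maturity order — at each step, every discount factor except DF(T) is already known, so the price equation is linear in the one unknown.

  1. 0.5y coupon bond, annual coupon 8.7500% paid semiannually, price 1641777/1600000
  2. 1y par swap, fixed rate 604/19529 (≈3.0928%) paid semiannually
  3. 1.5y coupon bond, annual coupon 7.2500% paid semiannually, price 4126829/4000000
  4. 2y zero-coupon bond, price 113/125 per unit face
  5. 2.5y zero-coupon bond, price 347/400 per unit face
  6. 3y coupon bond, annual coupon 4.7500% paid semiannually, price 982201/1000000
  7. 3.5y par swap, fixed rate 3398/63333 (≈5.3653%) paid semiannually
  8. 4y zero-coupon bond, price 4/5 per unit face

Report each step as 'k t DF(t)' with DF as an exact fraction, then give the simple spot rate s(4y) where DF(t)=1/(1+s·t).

1 1/2 9831/10000
2 1 4849/5000
3 3/2 9273/10000
4 2 113/125
5 5/2 347/400
6 3 1703/2000
7 7/2 8301/10000
8 4 4/5
s(4y) = (1/(4/5) − 1)/(4) = 1/16 ≈ 6.2500%

step 1 [0.5y] bond c/2=7/160: DF=(1641777/1600000 − 7/160·(0))/(1+7/160) = 9831/10000 ≈ 0.983100
step 2 [1y] swap r/2=302/19529: DF=(1 − 302/19529·(0.983100))/(1+302/19529) = 4849/5000 ≈ 0.969800
step 3 [1.5y] bond c/2=29/800: DF=(4126829/4000000 − 29/800·(0.983100+0.969800))/(1+29/800) = 9273/10000 ≈ 0.927300
step 4 [2y] zero: DF = P = 113/125 ≈ 0.904000
step 5 [2.5y] zero: DF = P = 347/400 ≈ 0.867500
step 6 [3y] bond c/2=19/800: DF=(982201/1000000 − 19/800·(0.983100+0.969800+0.927300+0.904000+0.867500))/(1+19/800) = 1703/2000 ≈ 0.851500
step 7 [3.5y] swap r/2=1699/63333: DF=(1 − 1699/63333·(0.983100+0.969800+0.927300+0.904000+0.867500+0.851500))/(1+1699/63333) = 8301/10000 ≈ 0.830100
step 8 [4y] zero: DF = P = 4/5 ≈ 0.800000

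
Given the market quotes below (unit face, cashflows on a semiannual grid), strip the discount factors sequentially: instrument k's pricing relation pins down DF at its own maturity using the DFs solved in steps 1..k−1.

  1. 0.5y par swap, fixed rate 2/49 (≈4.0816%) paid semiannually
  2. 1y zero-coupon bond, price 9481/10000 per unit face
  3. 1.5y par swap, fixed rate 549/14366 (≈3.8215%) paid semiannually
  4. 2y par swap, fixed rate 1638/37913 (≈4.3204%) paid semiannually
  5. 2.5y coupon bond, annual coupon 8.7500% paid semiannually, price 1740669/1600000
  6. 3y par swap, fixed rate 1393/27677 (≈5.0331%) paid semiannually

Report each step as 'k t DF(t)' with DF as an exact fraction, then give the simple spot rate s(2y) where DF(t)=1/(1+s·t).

step 1 [0.5y] swap r/2=1/49: DF=(1 − 1/49·(0))/(1+1/49) = 49/50 ≈ 0.980000
step 2 [1y] zero: DF = P = 9481/10000 ≈ 0.948100
step 3 [1.5y] swap r/2=549/28732: DF=(1 − 549/28732·(0.980000+0.948100))/(1+549/28732) = 9451/10000 ≈ 0.945100
step 4 [2y] swap r/2=819/37913: DF=(1 − 819/37913·(0.980000+0.948100+0.945100))/(1+819/37913) = 9181/10000 ≈ 0.918100
step 5 [2.5y] bond c/2=7/160: DF=(1740669/1600000 − 7/160·(0.980000+0.948100+0.945100+0.918100))/(1+7/160) = 4417/5000 ≈ 0.883400
step 6 [3y] swap r/2=1393/55354: DF=(1 − 1393/55354·(0.980000+0.948100+0.945100+0.918100+0.883400))/(1+1393/55354) = 8607/10000 ≈ 0.860700

1 1/2 49/50
2 1 9481/10000
3 3/2 9451/10000
4 2 9181/10000
5 5/2 4417/5000
6 3 8607/10000
s(2y) = (1/(9181/10000) − 1)/(2) = 819/18362 ≈ 4.4603%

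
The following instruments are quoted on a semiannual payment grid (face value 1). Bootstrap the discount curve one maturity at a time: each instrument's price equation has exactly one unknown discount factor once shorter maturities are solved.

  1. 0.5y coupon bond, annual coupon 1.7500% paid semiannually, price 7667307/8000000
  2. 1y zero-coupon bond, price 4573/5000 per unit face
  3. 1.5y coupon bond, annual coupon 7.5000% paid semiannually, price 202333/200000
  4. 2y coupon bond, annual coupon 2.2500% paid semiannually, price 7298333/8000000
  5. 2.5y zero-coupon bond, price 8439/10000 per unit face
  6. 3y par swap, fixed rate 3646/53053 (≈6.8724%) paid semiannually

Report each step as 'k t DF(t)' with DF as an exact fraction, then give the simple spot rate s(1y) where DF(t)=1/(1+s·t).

step 1 [0.5y] bond c/2=7/800: DF=(7667307/8000000 − 7/800·(0))/(1+7/800) = 9501/10000 ≈ 0.950100
step 2 [1y] zero: DF = P = 4573/5000 ≈ 0.914600
step 3 [1.5y] bond c/2=3/80: DF=(202333/200000 − 3/80·(0.950100+0.914600))/(1+3/80) = 9077/10000 ≈ 0.907700
step 4 [2y] bond c/2=9/800: DF=(7298333/8000000 − 9/800·(0.950100+0.914600+0.907700))/(1+9/800) = 8713/10000 ≈ 0.871300
step 5 [2.5y] zero: DF = P = 8439/10000 ≈ 0.843900
step 6 [3y] swap r/2=1823/53053: DF=(1 − 1823/53053·(0.950100+0.914600+0.907700+0.871300+0.843900))/(1+1823/53053) = 8177/10000 ≈ 0.817700

1 1/2 9501/10000
2 1 4573/5000
3 3/2 9077/10000
4 2 8713/10000
5 5/2 8439/10000
6 3 8177/10000
s(1y) = (1/(4573/5000) − 1)/(1) = 427/4573 ≈ 9.3374%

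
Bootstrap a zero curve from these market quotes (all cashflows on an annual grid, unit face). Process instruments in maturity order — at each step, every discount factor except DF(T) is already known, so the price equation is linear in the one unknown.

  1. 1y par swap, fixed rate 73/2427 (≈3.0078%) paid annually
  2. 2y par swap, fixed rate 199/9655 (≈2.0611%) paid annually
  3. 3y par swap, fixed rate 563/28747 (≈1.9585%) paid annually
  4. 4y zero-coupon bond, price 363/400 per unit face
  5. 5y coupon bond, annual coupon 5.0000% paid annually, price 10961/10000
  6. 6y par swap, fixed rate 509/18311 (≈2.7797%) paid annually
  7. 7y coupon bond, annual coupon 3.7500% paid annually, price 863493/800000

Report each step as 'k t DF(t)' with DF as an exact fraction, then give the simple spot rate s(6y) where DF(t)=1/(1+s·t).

1 1 2427/2500
2 2 4801/5000
3 3 9437/10000
4 4 363/400
5 5 4319/5000
6 6 8473/10000
7 7 4209/5000
s(6y) = (1/(8473/10000) − 1)/(6) = 509/16946 ≈ 3.0037%

step 1 [1y] swap r/1=73/2427: DF=(1 − 73/2427·(0))/(1+73/2427) = 2427/2500 ≈ 0.970800
step 2 [2y] swap r/1=199/9655: DF=(1 − 199/9655·(0.970800))/(1+199/9655) = 4801/5000 ≈ 0.960200
step 3 [3y] swap r/1=563/28747: DF=(1 − 563/28747·(0.970800+0.960200))/(1+563/28747) = 9437/10000 ≈ 0.943700
step 4 [4y] zero: DF = P = 363/400 ≈ 0.907500
step 5 [5y] bond c/1=1/20: DF=(10961/10000 − 1/20·(0.970800+0.960200+0.943700+0.907500))/(1+1/20) = 4319/5000 ≈ 0.863800
step 6 [6y] swap r/1=509/18311: DF=(1 − 509/18311·(0.970800+0.960200+0.943700+0.907500+0.863800))/(1+509/18311) = 8473/10000 ≈ 0.847300
step 7 [7y] bond c/1=3/80: DF=(863493/800000 − 3/80·(0.970800+0.960200+0.943700+0.907500+0.863800+0.847300))/(1+3/80) = 4209/5000 ≈ 0.841800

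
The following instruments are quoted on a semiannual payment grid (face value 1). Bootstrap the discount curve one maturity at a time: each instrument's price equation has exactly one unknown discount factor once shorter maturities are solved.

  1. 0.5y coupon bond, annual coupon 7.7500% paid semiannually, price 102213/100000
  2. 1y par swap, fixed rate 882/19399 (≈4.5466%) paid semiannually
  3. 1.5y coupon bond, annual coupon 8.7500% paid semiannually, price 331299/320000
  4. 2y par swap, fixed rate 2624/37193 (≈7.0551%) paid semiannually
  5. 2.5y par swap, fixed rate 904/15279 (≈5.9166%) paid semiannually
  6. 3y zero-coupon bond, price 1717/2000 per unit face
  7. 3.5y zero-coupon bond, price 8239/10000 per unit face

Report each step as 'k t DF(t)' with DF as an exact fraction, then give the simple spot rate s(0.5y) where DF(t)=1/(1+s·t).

1 1/2 123/125
2 1 9559/10000
3 3/2 4553/5000
4 2 543/625
5 5/2 2161/2500
6 3 1717/2000
7 7/2 8239/10000
s(0.5y) = (1/(123/125) − 1)/(1/2) = 4/123 ≈ 3.2520%

step 1 [0.5y] bond c/2=31/800: DF=(102213/100000 − 31/800·(0))/(1+31/800) = 123/125 ≈ 0.984000
step 2 [1y] swap r/2=441/19399: DF=(1 − 441/19399·(0.984000))/(1+441/19399) = 9559/10000 ≈ 0.955900
step 3 [1.5y] bond c/2=7/160: DF=(331299/320000 − 7/160·(0.984000+0.955900))/(1+7/160) = 4553/5000 ≈ 0.910600
step 4 [2y] swap r/2=1312/37193: DF=(1 − 1312/37193·(0.984000+0.955900+0.910600))/(1+1312/37193) = 543/625 ≈ 0.868800
step 5 [2.5y] swap r/2=452/15279: DF=(1 − 452/15279·(0.984000+0.955900+0.910600+0.868800))/(1+452/15279) = 2161/2500 ≈ 0.864400
step 6 [3y] zero: DF = P = 1717/2000 ≈ 0.858500
step 7 [3.5y] zero: DF = P = 8239/10000 ≈ 0.823900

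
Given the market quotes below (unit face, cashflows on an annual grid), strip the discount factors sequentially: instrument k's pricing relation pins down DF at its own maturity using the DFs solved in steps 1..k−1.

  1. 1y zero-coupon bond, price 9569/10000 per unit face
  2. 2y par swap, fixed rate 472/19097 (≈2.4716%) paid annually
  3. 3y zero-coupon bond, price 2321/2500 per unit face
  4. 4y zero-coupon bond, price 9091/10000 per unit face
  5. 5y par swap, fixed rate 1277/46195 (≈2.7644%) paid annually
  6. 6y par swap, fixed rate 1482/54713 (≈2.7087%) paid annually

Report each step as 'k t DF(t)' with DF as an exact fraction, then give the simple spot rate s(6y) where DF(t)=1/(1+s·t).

1 1 9569/10000
2 2 1191/1250
3 3 2321/2500
4 4 9091/10000
5 5 8723/10000
6 6 4259/5000
s(6y) = (1/(4259/5000) − 1)/(6) = 247/8518 ≈ 2.8997%

step 1 [1y] zero: DF = P = 9569/10000 ≈ 0.956900
step 2 [2y] swap r/1=472/19097: DF=(1 − 472/19097·(0.956900))/(1+472/19097) = 1191/1250 ≈ 0.952800
step 3 [3y] zero: DF = P = 2321/2500 ≈ 0.928400
step 4 [4y] zero: DF = P = 9091/10000 ≈ 0.909100
step 5 [5y] swap r/1=1277/46195: DF=(1 − 1277/46195·(0.956900+0.952800+0.928400+0.909100))/(1+1277/46195) = 8723/10000 ≈ 0.872300
step 6 [6y] swap r/1=1482/54713: DF=(1 − 1482/54713·(0.956900+0.952800+0.928400+0.909100+0.872300))/(1+1482/54713) = 4259/5000 ≈ 0.851800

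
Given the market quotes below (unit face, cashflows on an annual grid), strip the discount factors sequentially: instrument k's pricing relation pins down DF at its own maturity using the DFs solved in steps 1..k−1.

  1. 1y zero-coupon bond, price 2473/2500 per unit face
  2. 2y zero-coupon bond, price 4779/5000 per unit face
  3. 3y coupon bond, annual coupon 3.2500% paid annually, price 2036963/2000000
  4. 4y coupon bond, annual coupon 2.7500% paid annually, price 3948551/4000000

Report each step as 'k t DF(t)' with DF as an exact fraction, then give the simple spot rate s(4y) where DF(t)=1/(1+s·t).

1 1 2473/2500
2 2 4779/5000
3 3 2313/2500
4 4 8839/10000
s(4y) = (1/(8839/10000) − 1)/(4) = 1161/35356 ≈ 3.2837%

step 1 [1y] zero: DF = P = 2473/2500 ≈ 0.989200
step 2 [2y] zero: DF = P = 4779/5000 ≈ 0.955800
step 3 [3y] bond c/1=13/400: DF=(2036963/2000000 − 13/400·(0.989200+0.955800))/(1+13/400) = 2313/2500 ≈ 0.925200
step 4 [4y] bond c/1=11/400: DF=(3948551/4000000 − 11/400·(0.989200+0.955800+0.925200))/(1+11/400) = 8839/10000 ≈ 0.883900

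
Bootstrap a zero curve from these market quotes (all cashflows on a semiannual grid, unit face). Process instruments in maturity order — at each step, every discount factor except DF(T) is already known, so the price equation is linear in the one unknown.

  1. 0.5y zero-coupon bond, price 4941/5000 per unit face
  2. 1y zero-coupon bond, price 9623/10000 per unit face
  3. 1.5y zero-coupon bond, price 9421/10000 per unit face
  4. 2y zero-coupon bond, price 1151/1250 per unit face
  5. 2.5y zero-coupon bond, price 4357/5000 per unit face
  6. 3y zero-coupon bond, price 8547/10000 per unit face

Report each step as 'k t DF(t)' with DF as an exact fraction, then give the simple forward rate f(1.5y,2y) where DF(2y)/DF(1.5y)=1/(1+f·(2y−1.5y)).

step 1 [0.5y] zero: DF = P = 4941/5000 ≈ 0.988200
step 2 [1y] zero: DF = P = 9623/10000 ≈ 0.962300
step 3 [1.5y] zero: DF = P = 9421/10000 ≈ 0.942100
step 4 [2y] zero: DF = P = 1151/1250 ≈ 0.920800
step 5 [2.5y] zero: DF = P = 4357/5000 ≈ 0.871400
step 6 [3y] zero: DF = P = 8547/10000 ≈ 0.854700

1 1/2 4941/5000
2 1 9623/10000
3 3/2 9421/10000
4 2 1151/1250
5 5/2 4357/5000
6 3 8547/10000
f(1.5y,2y) = ((9421/10000)/(1151/1250) − 1)/(1/2) = 213/4604 ≈ 4.6264%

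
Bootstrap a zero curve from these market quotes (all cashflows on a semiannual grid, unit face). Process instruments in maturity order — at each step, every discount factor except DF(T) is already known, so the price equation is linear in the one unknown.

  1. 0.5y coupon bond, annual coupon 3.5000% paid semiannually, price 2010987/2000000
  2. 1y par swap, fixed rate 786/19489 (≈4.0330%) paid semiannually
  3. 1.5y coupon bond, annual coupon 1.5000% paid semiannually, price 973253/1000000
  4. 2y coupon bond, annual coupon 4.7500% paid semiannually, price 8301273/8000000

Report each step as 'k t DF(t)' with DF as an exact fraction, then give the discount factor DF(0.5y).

1 1/2 4941/5000
2 1 9607/10000
3 3/2 1903/2000
4 2 9463/10000
DF(0.5y) = 4941/5000 ≈ 0.988200

step 1 [0.5y] bond c/2=7/400: DF=(2010987/2000000 − 7/400·(0))/(1+7/400) = 4941/5000 ≈ 0.988200
step 2 [1y] swap r/2=393/19489: DF=(1 − 393/19489·(0.988200))/(1+393/19489) = 9607/10000 ≈ 0.960700
step 3 [1.5y] bond c/2=3/400: DF=(973253/1000000 − 3/400·(0.988200+0.960700))/(1+3/400) = 1903/2000 ≈ 0.951500
step 4 [2y] bond c/2=19/800: DF=(8301273/8000000 − 19/800·(0.988200+0.960700+0.951500))/(1+19/800) = 9463/10000 ≈ 0.946300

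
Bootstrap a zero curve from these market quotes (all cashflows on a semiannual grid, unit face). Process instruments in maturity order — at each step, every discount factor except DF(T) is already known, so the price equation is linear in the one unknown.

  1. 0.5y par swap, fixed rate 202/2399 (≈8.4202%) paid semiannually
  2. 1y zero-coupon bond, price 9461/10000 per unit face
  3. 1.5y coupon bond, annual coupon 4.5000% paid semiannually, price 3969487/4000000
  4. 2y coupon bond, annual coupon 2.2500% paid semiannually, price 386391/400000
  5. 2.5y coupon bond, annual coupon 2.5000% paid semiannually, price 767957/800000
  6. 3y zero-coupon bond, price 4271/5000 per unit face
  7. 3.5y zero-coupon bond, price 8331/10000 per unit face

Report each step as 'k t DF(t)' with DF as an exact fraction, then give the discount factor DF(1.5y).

step 1 [0.5y] swap r/2=101/2399: DF=(1 − 101/2399·(0))/(1+101/2399) = 2399/2500 ≈ 0.959600
step 2 [1y] zero: DF = P = 9461/10000 ≈ 0.946100
step 3 [1.5y] bond c/2=9/400: DF=(3969487/4000000 − 9/400·(0.959600+0.946100))/(1+9/400) = 4643/5000 ≈ 0.928600
step 4 [2y] bond c/2=9/800: DF=(386391/400000 − 9/800·(0.959600+0.946100+0.928600))/(1+9/800) = 9237/10000 ≈ 0.923700
step 5 [2.5y] bond c/2=1/80: DF=(767957/800000 − 1/80·(0.959600+0.946100+0.928600+0.923700))/(1+1/80) = 9017/10000 ≈ 0.901700
step 6 [3y] zero: DF = P = 4271/5000 ≈ 0.854200
step 7 [3.5y] zero: DF = P = 8331/10000 ≈ 0.833100

1 1/2 2399/2500
2 1 9461/10000
3 3/2 4643/5000
4 2 9237/10000
5 5/2 9017/10000
6 3 4271/5000
7 7/2 8331/10000
DF(1.5y) = 4643/5000 ≈ 0.928600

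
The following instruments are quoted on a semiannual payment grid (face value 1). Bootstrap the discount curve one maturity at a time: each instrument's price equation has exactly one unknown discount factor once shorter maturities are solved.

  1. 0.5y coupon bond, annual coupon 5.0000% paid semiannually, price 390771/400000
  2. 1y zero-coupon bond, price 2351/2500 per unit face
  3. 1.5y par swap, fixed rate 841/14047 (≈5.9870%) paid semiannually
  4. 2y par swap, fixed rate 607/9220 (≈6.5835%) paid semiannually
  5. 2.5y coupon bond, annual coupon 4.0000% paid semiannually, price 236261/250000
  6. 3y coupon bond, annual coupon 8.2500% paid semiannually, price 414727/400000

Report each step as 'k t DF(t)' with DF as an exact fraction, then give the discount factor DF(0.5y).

1 1/2 9531/10000
2 1 2351/2500
3 3/2 9159/10000
4 2 4393/5000
5 5/2 4271/5000
6 3 4079/5000
DF(0.5y) = 9531/10000 ≈ 0.953100

step 1 [0.5y] bond c/2=1/40: DF=(390771/400000 − 1/40·(0))/(1+1/40) = 9531/10000 ≈ 0.953100
step 2 [1y] zero: DF = P = 2351/2500 ≈ 0.940400
step 3 [1.5y] swap r/2=841/28094: DF=(1 − 841/28094·(0.953100+0.940400))/(1+841/28094) = 9159/10000 ≈ 0.915900
step 4 [2y] swap r/2=607/18440: DF=(1 − 607/18440·(0.953100+0.940400+0.915900))/(1+607/18440) = 4393/5000 ≈ 0.878600
step 5 [2.5y] bond c/2=1/50: DF=(236261/250000 − 1/50·(0.953100+0.940400+0.915900+0.878600))/(1+1/50) = 4271/5000 ≈ 0.854200
step 6 [3y] bond c/2=33/800: DF=(414727/400000 − 33/800·(0.953100+0.940400+0.915900+0.878600+0.854200))/(1+33/800) = 4079/5000 ≈ 0.815800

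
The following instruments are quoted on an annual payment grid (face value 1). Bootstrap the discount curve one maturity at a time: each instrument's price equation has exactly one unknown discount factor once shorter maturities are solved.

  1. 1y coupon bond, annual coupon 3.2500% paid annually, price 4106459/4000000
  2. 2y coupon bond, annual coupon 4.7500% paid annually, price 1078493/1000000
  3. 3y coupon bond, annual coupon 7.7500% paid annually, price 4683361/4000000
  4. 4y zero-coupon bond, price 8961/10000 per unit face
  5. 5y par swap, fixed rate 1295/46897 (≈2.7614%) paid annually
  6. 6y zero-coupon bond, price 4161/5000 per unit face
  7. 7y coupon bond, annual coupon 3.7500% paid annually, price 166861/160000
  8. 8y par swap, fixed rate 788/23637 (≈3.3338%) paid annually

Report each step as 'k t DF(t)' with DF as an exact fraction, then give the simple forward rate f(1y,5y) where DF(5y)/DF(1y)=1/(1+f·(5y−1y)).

step 1 [1y] bond c/1=13/400: DF=(4106459/4000000 − 13/400·(0))/(1+13/400) = 9943/10000 ≈ 0.994300
step 2 [2y] bond c/1=19/400: DF=(1078493/1000000 − 19/400·(0.994300))/(1+19/400) = 1969/2000 ≈ 0.984500
step 3 [3y] bond c/1=31/400: DF=(4683361/4000000 − 31/400·(0.994300+0.984500))/(1+31/400) = 9443/10000 ≈ 0.944300
step 4 [4y] zero: DF = P = 8961/10000 ≈ 0.896100
step 5 [5y] swap r/1=1295/46897: DF=(1 − 1295/46897·(0.994300+0.984500+0.944300+0.896100))/(1+1295/46897) = 1741/2000 ≈ 0.870500
step 6 [6y] zero: DF = P = 4161/5000 ≈ 0.832200
step 7 [7y] bond c/1=3/80: DF=(166861/160000 − 3/80·(0.994300+0.984500+0.944300+0.896100+0.870500+0.832200))/(1+3/80) = 1007/1250 ≈ 0.805600
step 8 [8y] swap r/1=788/23637: DF=(1 − 788/23637·(0.994300+0.984500+0.944300+0.896100+0.870500+0.832200+0.805600))/(1+788/23637) = 1909/2500 ≈ 0.763600

1 1 9943/10000
2 2 1969/2000
3 3 9443/10000
4 4 8961/10000
5 5 1741/2000
6 6 4161/5000
7 7 1007/1250
8 8 1909/2500
f(1y,5y) = ((9943/10000)/(1741/2000) − 1)/(4) = 619/17410 ≈ 3.5554%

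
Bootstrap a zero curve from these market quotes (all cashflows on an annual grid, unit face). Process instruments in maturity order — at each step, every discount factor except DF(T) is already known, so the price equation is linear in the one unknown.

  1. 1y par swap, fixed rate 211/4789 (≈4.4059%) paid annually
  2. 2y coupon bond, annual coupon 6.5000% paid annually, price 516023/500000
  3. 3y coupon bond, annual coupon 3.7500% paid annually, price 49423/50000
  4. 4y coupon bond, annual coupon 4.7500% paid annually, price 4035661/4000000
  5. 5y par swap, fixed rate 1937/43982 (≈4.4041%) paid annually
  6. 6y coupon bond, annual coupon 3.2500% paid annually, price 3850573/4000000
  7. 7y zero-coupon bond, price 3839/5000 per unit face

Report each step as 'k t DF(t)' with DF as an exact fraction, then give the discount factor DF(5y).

1 1 4789/5000
2 2 4553/5000
3 3 2213/2500
4 4 8383/10000
5 5 8063/10000
6 6 7939/10000
7 7 3839/5000
DF(5y) = 8063/10000 ≈ 0.806300

step 1 [1y] swap r/1=211/4789: DF=(1 − 211/4789·(0))/(1+211/4789) = 4789/5000 ≈ 0.957800
step 2 [2y] bond c/1=13/200: DF=(516023/500000 − 13/200·(0.957800))/(1+13/200) = 4553/5000 ≈ 0.910600
step 3 [3y] bond c/1=3/80: DF=(49423/50000 − 3/80·(0.957800+0.910600))/(1+3/80) = 2213/2500 ≈ 0.885200
step 4 [4y] bond c/1=19/400: DF=(4035661/4000000 − 19/400·(0.957800+0.910600+0.885200))/(1+19/400) = 8383/10000 ≈ 0.838300
step 5 [5y] swap r/1=1937/43982: DF=(1 − 1937/43982·(0.957800+0.910600+0.885200+0.838300))/(1+1937/43982) = 8063/10000 ≈ 0.806300
step 6 [6y] bond c/1=13/400: DF=(3850573/4000000 − 13/400·(0.957800+0.910600+0.885200+0.838300+0.806300))/(1+13/400) = 7939/10000 ≈ 0.793900
step 7 [7y] zero: DF = P = 3839/5000 ≈ 0.767800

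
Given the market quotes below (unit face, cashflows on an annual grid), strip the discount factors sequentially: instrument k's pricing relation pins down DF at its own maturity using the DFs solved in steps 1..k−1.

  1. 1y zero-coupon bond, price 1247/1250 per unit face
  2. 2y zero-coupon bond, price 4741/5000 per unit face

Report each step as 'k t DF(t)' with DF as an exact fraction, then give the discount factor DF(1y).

step 1 [1y] zero: DF = P = 1247/1250 ≈ 0.997600
step 2 [2y] zero: DF = P = 4741/5000 ≈ 0.948200

1 1 1247/1250
2 2 4741/5000
DF(1y) = 1247/1250 ≈ 0.997600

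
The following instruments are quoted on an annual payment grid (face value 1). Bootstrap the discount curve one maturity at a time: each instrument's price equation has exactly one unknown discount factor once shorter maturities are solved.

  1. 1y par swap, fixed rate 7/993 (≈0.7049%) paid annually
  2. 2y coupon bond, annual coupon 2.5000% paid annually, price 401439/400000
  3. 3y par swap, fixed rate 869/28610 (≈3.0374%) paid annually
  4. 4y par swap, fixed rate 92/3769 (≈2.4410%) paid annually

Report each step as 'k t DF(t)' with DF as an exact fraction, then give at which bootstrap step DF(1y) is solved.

step 1 [1y] swap r/1=7/993: DF=(1 − 7/993·(0))/(1+7/993) = 993/1000 ≈ 0.993000
step 2 [2y] bond c/1=1/40: DF=(401439/400000 − 1/40·(0.993000))/(1+1/40) = 9549/10000 ≈ 0.954900
step 3 [3y] swap r/1=869/28610: DF=(1 − 869/28610·(0.993000+0.954900))/(1+869/28610) = 9131/10000 ≈ 0.913100
step 4 [4y] swap r/1=92/3769: DF=(1 − 92/3769·(0.993000+0.954900+0.913100))/(1+92/3769) = 227/250 ≈ 0.908000

1 1 993/1000
2 2 9549/10000
3 3 9131/10000
4 4 227/250
DF(1y) is solved at step 1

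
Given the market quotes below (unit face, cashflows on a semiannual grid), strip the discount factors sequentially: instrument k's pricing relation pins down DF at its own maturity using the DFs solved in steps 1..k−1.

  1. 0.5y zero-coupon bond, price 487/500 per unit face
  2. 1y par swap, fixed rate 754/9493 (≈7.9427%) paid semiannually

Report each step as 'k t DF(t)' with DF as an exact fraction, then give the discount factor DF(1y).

step 1 [0.5y] zero: DF = P = 487/500 ≈ 0.974000
step 2 [1y] swap r/2=377/9493: DF=(1 − 377/9493·(0.974000))/(1+377/9493) = 4623/5000 ≈ 0.924600

1 1/2 487/500
2 1 4623/5000
DF(1y) = 4623/5000 ≈ 0.924600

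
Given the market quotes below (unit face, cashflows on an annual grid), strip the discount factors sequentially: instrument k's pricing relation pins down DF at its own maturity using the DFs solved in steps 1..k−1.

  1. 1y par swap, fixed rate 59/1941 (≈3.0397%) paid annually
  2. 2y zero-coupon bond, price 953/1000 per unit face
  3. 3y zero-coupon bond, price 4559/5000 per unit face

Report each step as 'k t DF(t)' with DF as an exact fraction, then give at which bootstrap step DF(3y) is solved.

step 1 [1y] swap r/1=59/1941: DF=(1 − 59/1941·(0))/(1+59/1941) = 1941/2000 ≈ 0.970500
step 2 [2y] zero: DF = P = 953/1000 ≈ 0.953000
step 3 [3y] zero: DF = P = 4559/5000 ≈ 0.911800

1 1 1941/2000
2 2 953/1000
3 3 4559/5000
DF(3y) is solved at step 3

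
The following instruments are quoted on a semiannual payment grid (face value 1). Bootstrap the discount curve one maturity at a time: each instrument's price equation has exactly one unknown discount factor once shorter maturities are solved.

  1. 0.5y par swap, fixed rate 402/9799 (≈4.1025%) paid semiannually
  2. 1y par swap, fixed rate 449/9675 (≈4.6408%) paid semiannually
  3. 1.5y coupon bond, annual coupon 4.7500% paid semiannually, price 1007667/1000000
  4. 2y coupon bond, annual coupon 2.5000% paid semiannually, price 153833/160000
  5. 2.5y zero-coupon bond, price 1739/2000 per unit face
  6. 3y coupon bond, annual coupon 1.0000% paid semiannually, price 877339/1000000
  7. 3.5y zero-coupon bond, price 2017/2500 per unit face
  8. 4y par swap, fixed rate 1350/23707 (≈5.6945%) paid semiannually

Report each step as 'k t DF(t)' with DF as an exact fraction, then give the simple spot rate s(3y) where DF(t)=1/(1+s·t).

step 1 [0.5y] swap r/2=201/9799: DF=(1 − 201/9799·(0))/(1+201/9799) = 9799/10000 ≈ 0.979900
step 2 [1y] swap r/2=449/19350: DF=(1 − 449/19350·(0.979900))/(1+449/19350) = 9551/10000 ≈ 0.955100
step 3 [1.5y] bond c/2=19/800: DF=(1007667/1000000 − 19/800·(0.979900+0.955100))/(1+19/800) = 4697/5000 ≈ 0.939400
step 4 [2y] bond c/2=1/80: DF=(153833/160000 − 1/80·(0.979900+0.955100+0.939400))/(1+1/80) = 9141/10000 ≈ 0.914100
step 5 [2.5y] zero: DF = P = 1739/2000 ≈ 0.869500
step 6 [3y] bond c/2=1/200: DF=(877339/1000000 − 1/200·(0.979900+0.955100+0.939400+0.914100+0.869500))/(1+1/200) = 4249/5000 ≈ 0.849800
step 7 [3.5y] zero: DF = P = 2017/2500 ≈ 0.806800
step 8 [4y] swap r/2=675/23707: DF=(1 − 675/23707·(0.979900+0.955100+0.939400+0.914100+0.869500+0.849800+0.806800))/(1+675/23707) = 319/400 ≈ 0.797500

1 1/2 9799/10000
2 1 9551/10000
3 3/2 4697/5000
4 2 9141/10000
5 5/2 1739/2000
6 3 4249/5000
7 7/2 2017/2500
8 4 319/400
s(3y) = (1/(4249/5000) − 1)/(3) = 751/12747 ≈ 5.8916%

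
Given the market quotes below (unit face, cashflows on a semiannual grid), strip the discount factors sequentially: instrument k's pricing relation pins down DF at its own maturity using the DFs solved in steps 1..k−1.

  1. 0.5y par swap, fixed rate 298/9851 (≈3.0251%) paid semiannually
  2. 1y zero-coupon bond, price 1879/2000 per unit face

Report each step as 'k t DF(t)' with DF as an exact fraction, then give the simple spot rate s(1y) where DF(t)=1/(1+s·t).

step 1 [0.5y] swap r/2=149/9851: DF=(1 − 149/9851·(0))/(1+149/9851) = 9851/10000 ≈ 0.985100
step 2 [1y] zero: DF = P = 1879/2000 ≈ 0.939500

1 1/2 9851/10000
2 1 1879/2000
s(1y) = (1/(1879/2000) − 1)/(1) = 121/1879 ≈ 6.4396%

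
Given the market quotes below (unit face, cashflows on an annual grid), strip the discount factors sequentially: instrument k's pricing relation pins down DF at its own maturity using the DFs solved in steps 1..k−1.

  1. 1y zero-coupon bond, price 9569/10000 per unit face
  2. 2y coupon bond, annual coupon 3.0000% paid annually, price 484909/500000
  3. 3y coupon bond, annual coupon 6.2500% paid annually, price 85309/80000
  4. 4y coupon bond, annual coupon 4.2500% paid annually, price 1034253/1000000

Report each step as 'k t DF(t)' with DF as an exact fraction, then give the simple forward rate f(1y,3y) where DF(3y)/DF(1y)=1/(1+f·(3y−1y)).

step 1 [1y] zero: DF = P = 9569/10000 ≈ 0.956900
step 2 [2y] bond c/1=3/100: DF=(484909/500000 − 3/100·(0.956900))/(1+3/100) = 9137/10000 ≈ 0.913700
step 3 [3y] bond c/1=1/16: DF=(85309/80000 − 1/16·(0.956900+0.913700))/(1+1/16) = 1117/1250 ≈ 0.893600
step 4 [4y] bond c/1=17/400: DF=(1034253/1000000 − 17/400·(0.956900+0.913700+0.893600))/(1+17/400) = 4397/5000 ≈ 0.879400

1 1 9569/10000
2 2 9137/10000
3 3 1117/1250
4 4 4397/5000
f(1y,3y) = ((9569/10000)/(1117/1250) − 1)/(2) = 633/17872 ≈ 3.5419%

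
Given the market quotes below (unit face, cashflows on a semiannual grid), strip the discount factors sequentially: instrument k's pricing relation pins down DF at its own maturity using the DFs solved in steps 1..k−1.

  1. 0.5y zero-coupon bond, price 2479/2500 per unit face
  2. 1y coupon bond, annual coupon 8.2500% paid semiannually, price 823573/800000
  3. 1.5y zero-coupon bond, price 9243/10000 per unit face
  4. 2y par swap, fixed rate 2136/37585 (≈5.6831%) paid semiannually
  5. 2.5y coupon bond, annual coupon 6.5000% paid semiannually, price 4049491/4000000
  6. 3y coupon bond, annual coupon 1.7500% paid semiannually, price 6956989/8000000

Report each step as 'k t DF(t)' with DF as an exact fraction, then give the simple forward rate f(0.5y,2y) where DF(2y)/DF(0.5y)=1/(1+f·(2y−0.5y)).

1 1/2 2479/2500
2 1 4747/5000
3 3/2 9243/10000
4 2 2233/2500
5 5/2 4311/5000
6 3 411/500
f(0.5y,2y) = ((2479/2500)/(2233/2500) − 1)/(3/2) = 164/2233 ≈ 7.3444%

step 1 [0.5y] zero: DF = P = 2479/2500 ≈ 0.991600
step 2 [1y] bond c/2=33/800: DF=(823573/800000 − 33/800·(0.991600))/(1+33/800) = 4747/5000 ≈ 0.949400
step 3 [1.5y] zero: DF = P = 9243/10000 ≈ 0.924300
step 4 [2y] swap r/2=1068/37585: DF=(1 − 1068/37585·(0.991600+0.949400+0.924300))/(1+1068/37585) = 2233/2500 ≈ 0.893200
step 5 [2.5y] bond c/2=13/400: DF=(4049491/4000000 − 13/400·(0.991600+0.949400+0.924300+0.893200))/(1+13/400) = 4311/5000 ≈ 0.862200
step 6 [3y] bond c/2=7/800: DF=(6956989/8000000 − 7/800·(0.991600+0.949400+0.924300+0.893200+0.862200))/(1+7/800) = 411/500 ≈ 0.822000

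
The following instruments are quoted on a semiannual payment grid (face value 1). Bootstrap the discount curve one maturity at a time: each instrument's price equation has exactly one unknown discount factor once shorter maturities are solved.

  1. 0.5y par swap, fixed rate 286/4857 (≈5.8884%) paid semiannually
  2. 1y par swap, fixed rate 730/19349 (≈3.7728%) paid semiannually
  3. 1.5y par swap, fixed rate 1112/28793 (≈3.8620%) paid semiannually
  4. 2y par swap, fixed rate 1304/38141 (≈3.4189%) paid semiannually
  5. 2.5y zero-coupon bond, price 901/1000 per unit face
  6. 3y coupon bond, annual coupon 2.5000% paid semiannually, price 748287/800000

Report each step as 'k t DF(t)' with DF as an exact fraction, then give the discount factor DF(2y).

step 1 [0.5y] swap r/2=143/4857: DF=(1 − 143/4857·(0))/(1+143/4857) = 4857/5000 ≈ 0.971400
step 2 [1y] swap r/2=365/19349: DF=(1 − 365/19349·(0.971400))/(1+365/19349) = 1927/2000 ≈ 0.963500
step 3 [1.5y] swap r/2=556/28793: DF=(1 − 556/28793·(0.971400+0.963500))/(1+556/28793) = 2361/2500 ≈ 0.944400
step 4 [2y] swap r/2=652/38141: DF=(1 − 652/38141·(0.971400+0.963500+0.944400))/(1+652/38141) = 2337/2500 ≈ 0.934800
step 5 [2.5y] zero: DF = P = 901/1000 ≈ 0.901000
step 6 [3y] bond c/2=1/80: DF=(748287/800000 − 1/80·(0.971400+0.963500+0.944400+0.934800+0.901000))/(1+1/80) = 541/625 ≈ 0.865600

1 1/2 4857/5000
2 1 1927/2000
3 3/2 2361/2500
4 2 2337/2500
5 5/2 901/1000
6 3 541/625
DF(2y) = 2337/2500 ≈ 0.934800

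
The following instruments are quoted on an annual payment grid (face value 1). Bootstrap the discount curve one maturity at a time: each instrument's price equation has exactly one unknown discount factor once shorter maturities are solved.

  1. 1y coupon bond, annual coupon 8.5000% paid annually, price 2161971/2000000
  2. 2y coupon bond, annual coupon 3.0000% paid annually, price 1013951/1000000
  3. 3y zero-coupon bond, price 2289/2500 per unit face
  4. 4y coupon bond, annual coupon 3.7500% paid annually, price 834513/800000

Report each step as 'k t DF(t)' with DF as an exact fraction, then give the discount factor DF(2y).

step 1 [1y] bond c/1=17/200: DF=(2161971/2000000 − 17/200·(0))/(1+17/200) = 9963/10000 ≈ 0.996300
step 2 [2y] bond c/1=3/100: DF=(1013951/1000000 − 3/100·(0.996300))/(1+3/100) = 4777/5000 ≈ 0.955400
step 3 [3y] zero: DF = P = 2289/2500 ≈ 0.915600
step 4 [4y] bond c/1=3/80: DF=(834513/800000 − 3/80·(0.996300+0.955400+0.915600))/(1+3/80) = 4509/5000 ≈ 0.901800

1 1 9963/10000
2 2 4777/5000
3 3 2289/2500
4 4 4509/5000
DF(2y) = 4777/5000 ≈ 0.955400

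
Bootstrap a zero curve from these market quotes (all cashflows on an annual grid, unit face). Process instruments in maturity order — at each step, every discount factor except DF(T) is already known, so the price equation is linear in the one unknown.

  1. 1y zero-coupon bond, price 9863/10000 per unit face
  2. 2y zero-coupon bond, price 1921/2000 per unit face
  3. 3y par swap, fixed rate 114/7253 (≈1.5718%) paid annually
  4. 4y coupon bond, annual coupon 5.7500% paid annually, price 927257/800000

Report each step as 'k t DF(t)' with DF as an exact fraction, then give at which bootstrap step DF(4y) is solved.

step 1 [1y] zero: DF = P = 9863/10000 ≈ 0.986300
step 2 [2y] zero: DF = P = 1921/2000 ≈ 0.960500
step 3 [3y] swap r/1=114/7253: DF=(1 − 114/7253·(0.986300+0.960500))/(1+114/7253) = 1193/1250 ≈ 0.954400
step 4 [4y] bond c/1=23/400: DF=(927257/800000 − 23/400·(0.986300+0.960500+0.954400))/(1+23/400) = 9383/10000 ≈ 0.938300

1 1 9863/10000
2 2 1921/2000
3 3 1193/1250
4 4 9383/10000
DF(4y) is solved at step 4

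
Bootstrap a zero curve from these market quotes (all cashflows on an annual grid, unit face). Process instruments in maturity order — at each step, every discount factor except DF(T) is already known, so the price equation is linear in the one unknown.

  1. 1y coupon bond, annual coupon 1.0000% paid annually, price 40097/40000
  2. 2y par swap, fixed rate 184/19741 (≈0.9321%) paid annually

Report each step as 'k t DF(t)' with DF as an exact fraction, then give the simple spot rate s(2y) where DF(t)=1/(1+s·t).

1 1 397/400
2 2 1227/1250
s(2y) = (1/(1227/1250) − 1)/(2) = 23/2454 ≈ 0.9372%

step 1 [1y] bond c/1=1/100: DF=(40097/40000 − 1/100·(0))/(1+1/100) = 397/400 ≈ 0.992500
step 2 [2y] swap r/1=184/19741: DF=(1 − 184/19741·(0.992500))/(1+184/19741) = 1227/1250 ≈ 0.981600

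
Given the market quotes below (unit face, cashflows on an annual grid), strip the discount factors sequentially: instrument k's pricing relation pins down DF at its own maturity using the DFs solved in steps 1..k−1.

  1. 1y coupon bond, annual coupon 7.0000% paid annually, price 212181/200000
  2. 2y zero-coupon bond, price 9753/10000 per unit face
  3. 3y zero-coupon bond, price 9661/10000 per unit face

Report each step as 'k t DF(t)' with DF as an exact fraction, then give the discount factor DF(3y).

1 1 1983/2000
2 2 9753/10000
3 3 9661/10000
DF(3y) = 9661/10000 ≈ 0.966100

step 1 [1y] bond c/1=7/100: DF=(212181/200000 − 7/100·(0))/(1+7/100) = 1983/2000 ≈ 0.991500
step 2 [2y] zero: DF = P = 9753/10000 ≈ 0.975300
step 3 [3y] zero: DF = P = 9661/10000 ≈ 0.966100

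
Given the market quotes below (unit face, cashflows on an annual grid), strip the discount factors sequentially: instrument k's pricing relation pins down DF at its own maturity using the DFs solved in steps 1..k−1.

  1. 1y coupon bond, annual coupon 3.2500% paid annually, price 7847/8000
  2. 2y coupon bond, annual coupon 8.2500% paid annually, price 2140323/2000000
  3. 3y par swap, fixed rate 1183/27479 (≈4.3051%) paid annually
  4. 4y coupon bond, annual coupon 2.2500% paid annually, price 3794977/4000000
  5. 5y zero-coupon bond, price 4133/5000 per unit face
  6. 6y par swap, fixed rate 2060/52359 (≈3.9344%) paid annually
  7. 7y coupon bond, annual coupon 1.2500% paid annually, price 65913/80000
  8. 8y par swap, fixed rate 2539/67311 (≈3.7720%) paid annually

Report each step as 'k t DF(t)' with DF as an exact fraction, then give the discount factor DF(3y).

step 1 [1y] bond c/1=13/400: DF=(7847/8000 − 13/400·(0))/(1+13/400) = 19/20 ≈ 0.950000
step 2 [2y] bond c/1=33/400: DF=(2140323/2000000 − 33/400·(0.950000))/(1+33/400) = 4581/5000 ≈ 0.916200
step 3 [3y] swap r/1=1183/27479: DF=(1 − 1183/27479·(0.950000+0.916200))/(1+1183/27479) = 8817/10000 ≈ 0.881700
step 4 [4y] bond c/1=9/400: DF=(3794977/4000000 − 9/400·(0.950000+0.916200+0.881700))/(1+9/400) = 4337/5000 ≈ 0.867400
step 5 [5y] zero: DF = P = 4133/5000 ≈ 0.826600
step 6 [6y] swap r/1=2060/52359: DF=(1 − 2060/52359·(0.950000+0.916200+0.881700+0.867400+0.826600))/(1+2060/52359) = 397/500 ≈ 0.794000
step 7 [7y] bond c/1=1/80: DF=(65913/80000 − 1/80·(0.950000+0.916200+0.881700+0.867400+0.826600+0.794000))/(1+1/80) = 7491/10000 ≈ 0.749100
step 8 [8y] swap r/1=2539/67311: DF=(1 − 2539/67311·(0.950000+0.916200+0.881700+0.867400+0.826600+0.794000+0.749100))/(1+2539/67311) = 7461/10000 ≈ 0.746100

1 1 19/20
2 2 4581/5000
3 3 8817/10000
4 4 4337/5000
5 5 4133/5000
6 6 397/500
7 7 7491/10000
8 8 7461/10000
DF(3y) = 8817/10000 ≈ 0.881700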